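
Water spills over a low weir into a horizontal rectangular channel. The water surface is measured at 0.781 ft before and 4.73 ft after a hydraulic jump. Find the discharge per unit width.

q = 18.1 ft²/s

For a rectangular channel the momentum equation gives q² = ½·g·y₁·y₂·(y₁ + y₂) = ½×32.2×0.781×4.73×5.51 = 328.
q = √328 = 18.1 ft²/s.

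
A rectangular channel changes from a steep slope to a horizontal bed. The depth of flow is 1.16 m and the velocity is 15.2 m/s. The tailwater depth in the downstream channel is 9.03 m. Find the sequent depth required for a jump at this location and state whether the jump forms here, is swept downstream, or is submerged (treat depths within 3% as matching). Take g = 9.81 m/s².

y₂ = 6.83 m; the jump is submerged

Fr₁ = V₁/√(g·y₁) = 15.2/√(9.81×1.16) = 4.51.
From the momentum equation for a rectangular channel, y₂/y₁ = ½[√(1 + 8Fr₁²) − 1] = ½[√163.4 − 1] = 5.89.
y₂ = 5.89 × 1.16 = 6.83 m.
Tailwater y_tw = 9.03 m: y_tw > y₂, so the jump is submerged.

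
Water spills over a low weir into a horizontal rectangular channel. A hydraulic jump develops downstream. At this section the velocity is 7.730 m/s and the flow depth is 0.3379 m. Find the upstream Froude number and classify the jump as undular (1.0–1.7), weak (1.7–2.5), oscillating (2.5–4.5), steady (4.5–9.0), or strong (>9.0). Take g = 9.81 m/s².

Fr₁ = V₁/√(g·y₁) = 7.730/√(9.81×0.3379) = 4.246.
Fr₁ = 4.246 lies in the oscillating range.

Fr₁ = 4.246; oscillating jump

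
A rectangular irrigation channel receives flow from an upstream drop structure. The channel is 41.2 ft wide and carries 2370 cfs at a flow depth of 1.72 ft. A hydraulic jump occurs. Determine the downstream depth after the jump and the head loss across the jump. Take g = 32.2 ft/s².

q = Q/b = 2370/41.2 = 57.5 ft²/s; V₁ = q/y₁ = 33.4 ft/s. Fr₁ = V₁/√(g·y₁) = 4.49.
From the momentum equation for a rectangular channel, y₂/y₁ = ½[√(1 + 8Fr₁²) − 1] = ½[√162.6 − 1] = 5.88.
y₂ = 5.88 × 1.72 = 10.1 ft.
V₂ = q/y₂ = 57.5/10.1 = 5.69 ft/s. E₁ = y₁ + V₁²/2g = 19.1 ft; E₂ = y₂ + V₂²/2g = 10.6 ft. ΔE = E₁ − E₂ = 8.48 ft.

y₂ = 10.1 ft; ΔE = 8.48 ft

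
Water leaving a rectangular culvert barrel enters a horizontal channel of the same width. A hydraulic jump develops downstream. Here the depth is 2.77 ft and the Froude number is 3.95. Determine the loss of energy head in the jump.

Fr₁ = 3.95 (given).
Sequent-depth ratio: y₂/y₁ = ½[√(1 + 8Fr₁²) − 1] = ½[√125.8 − 1] = 5.11.
y₂ = 5.11 × 2.77 = 14.2 ft.
V₁ = Fr₁·√(g·y₁) = 3.95×√(32.2×2.77) = 37.3 ft/s; q = V₁·y₁ = 103 ft²/s. V₂ = q/y₂ = 103/14.2 = 7.30 ft/s. E₁ = y₁ + V₁²/2g = 24.4 ft; E₂ = y₂ + V₂²/2g = 15.0 ft. ΔE = E₁ − E₂ = 9.40 ft.

ΔE = 9.40 ft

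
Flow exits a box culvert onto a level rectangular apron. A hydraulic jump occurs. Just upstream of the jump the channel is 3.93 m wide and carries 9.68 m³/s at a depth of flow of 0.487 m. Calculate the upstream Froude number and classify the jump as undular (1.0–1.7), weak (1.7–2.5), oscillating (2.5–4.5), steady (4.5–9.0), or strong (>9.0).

q = Q/b = 9.68/3.93 = 2.46 m²/s; V₁ = q/y₁ = 5.06 m/s. Fr₁ = V₁/√(g·y₁) = 2.31.
Fr₁ = 2.31 lies in the weak range.

Fr₁ = 2.31; weak jump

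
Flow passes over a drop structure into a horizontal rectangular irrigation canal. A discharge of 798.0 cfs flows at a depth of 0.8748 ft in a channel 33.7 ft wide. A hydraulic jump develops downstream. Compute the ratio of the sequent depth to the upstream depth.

y₂/y₁ = 6.730

q = Q/b = 798.0/33.7 = 23.68 ft²/s; V₁ = q/y₁ = 27.07 ft/s. Fr₁ = V₁/√(g·y₁) = 5.100.
From the momentum equation for a rectangular channel, y₂/y₁ = ½[√(1 + 8Fr₁²) − 1] = ½[√209.09 − 1] = 6.730.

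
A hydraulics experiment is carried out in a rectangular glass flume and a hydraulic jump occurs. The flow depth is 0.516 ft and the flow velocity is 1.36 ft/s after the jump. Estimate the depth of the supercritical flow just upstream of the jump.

Fr₂ = V₂/√(g·y₂) = 1.36/√(32.2×0.516) = 0.334.
The Bélanger relation is symmetric: y₁/y₂ = ½[√(1 + 8Fr₂²) − 1] = ½[√1.891 − 1] = 0.187.
y₁ = 0.187 × 0.516 = 0.0967 ft.

y₁ = 0.0967 ft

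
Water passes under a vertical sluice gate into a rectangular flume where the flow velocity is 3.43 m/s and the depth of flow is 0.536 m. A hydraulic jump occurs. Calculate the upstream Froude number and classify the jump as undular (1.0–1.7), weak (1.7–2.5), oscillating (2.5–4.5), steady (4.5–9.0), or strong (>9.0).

Fr₁ = 1.50; undular jump

Fr₁ = V₁/√(g·y₁) = 3.43/√(9.81×0.536) = 1.50.
Fr₁ = 1.50 lies in the undular range.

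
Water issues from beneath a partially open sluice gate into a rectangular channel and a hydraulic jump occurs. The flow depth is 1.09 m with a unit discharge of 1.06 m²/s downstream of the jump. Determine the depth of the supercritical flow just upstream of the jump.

V₂ = q/y₂ = 1.06/1.09 = 0.972 m/s; Fr₂ = V₂/√(g·y₂) = 0.297.
The Bélanger relation is symmetric: y₁/y₂ = ½[√(1 + 8Fr₂²) − 1] = ½[√1.708 − 1] = 0.153.
y₁ = 0.153 × 1.09 = 0.167 m.

y₁ = 0.167 m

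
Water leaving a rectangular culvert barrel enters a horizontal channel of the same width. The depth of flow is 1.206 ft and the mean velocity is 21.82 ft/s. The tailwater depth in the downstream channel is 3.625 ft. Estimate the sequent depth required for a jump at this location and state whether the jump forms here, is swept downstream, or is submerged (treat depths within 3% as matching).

Fr₁ = V₁/√(g·y₁) = 21.82/√(32.2×1.206) = 3.501.
Conjugate-depth relation: y₂/y₁ = ½[√(1 + 8Fr₁²) − 1] = ½[√99.084 − 1] = 4.477.
y₂ = 4.477 × 1.206 = 5.399 ft.
Tailwater y_tw = 3.625 ft: y_tw < y₂, so the jump is swept downstream.

y₂ = 5.399 ft; the jump is swept downstream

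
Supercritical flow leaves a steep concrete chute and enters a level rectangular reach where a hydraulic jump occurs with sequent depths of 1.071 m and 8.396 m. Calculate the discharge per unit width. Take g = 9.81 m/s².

q = 20.43 m²/s

For a rectangular channel the momentum equation gives q² = ½·g·y₁·y₂·(y₁ + y₂) = ½×9.81×1.071×8.396×9.467 = 417.6.
q = √417.6 = 20.43 m²/s.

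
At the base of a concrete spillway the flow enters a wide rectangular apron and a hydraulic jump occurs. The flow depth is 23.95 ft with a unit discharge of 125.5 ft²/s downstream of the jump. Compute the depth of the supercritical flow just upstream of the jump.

y₁ = 1.599 ft

V₂ = q/y₂ = 125.5/23.95 = 5.240 ft/s; Fr₂ = V₂/√(g·y₂) = 0.1887.
Since the conjugate-depth ratio holds either way, y₁/y₂ = ½[√(1 + 8Fr₂²) − 1] = ½[√1.2848 − 1] = 0.06675.
y₁ = 0.06675 × 23.95 = 1.599 ft.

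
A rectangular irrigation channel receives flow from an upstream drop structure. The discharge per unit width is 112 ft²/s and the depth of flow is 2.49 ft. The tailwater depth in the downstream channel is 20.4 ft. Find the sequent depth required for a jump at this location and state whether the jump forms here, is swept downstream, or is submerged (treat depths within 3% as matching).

V₁ = q/y₁ = 112/2.49 = 45.0 ft/s. Fr₁ = V₁/√(g·y₁) = 45.0/√(32.2×2.49) = 5.02.
By Bélanger, y₂/y₁ = ½[√(1 + 8Fr₁²) − 1] = ½[√202.9 − 1] = 6.62.
y₂ = 6.62 × 2.49 = 16.5 ft.
Tailwater y_tw = 20.4 ft: y_tw > y₂, so the jump is submerged.

y₂ = 16.5 ft; the jump is submerged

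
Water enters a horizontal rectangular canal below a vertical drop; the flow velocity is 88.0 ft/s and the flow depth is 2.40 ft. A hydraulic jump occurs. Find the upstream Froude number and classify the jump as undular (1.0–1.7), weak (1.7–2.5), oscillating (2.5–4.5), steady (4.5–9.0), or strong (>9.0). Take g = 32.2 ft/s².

Fr₁ = V₁/√(g·y₁) = 88.0/√(32.2×2.40) = 10.0.
Fr₁ = 10.0 lies in the strong range.

Fr₁ = 10.0; strong jump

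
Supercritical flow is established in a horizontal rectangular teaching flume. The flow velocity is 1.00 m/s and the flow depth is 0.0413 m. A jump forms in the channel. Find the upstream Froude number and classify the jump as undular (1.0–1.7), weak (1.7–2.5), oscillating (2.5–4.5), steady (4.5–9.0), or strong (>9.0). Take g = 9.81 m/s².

Fr₁ = V₁/√(g·y₁) = 1.00/√(9.81×0.0413) = 1.57.
Fr₁ = 1.57 lies in the undular range.

Fr₁ = 1.57; undular jump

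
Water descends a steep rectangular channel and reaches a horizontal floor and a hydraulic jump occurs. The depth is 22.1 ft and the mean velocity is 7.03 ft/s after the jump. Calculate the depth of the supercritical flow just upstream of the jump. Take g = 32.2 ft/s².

y₁ = 2.73 ft

Fr₂ = V₂/√(g·y₂) = 7.03/√(32.2×22.1) = 0.264.
Since the conjugate-depth ratio holds either way, y₁/y₂ = ½[√(1 + 8Fr₂²) − 1] = ½[√1.556 − 1] = 0.124.
y₁ = 0.124 × 22.1 = 2.73 ft.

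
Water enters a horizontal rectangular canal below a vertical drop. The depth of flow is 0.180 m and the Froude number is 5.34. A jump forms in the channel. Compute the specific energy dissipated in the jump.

Fr₁ = 5.34 (given).
Conjugate-depth relation: y₂/y₁ = ½[√(1 + 8Fr₁²) − 1] = ½[√229.1 − 1] = 7.07.
y₂ = 7.07 × 0.180 = 1.27 m.
Head loss: ΔE = (y₂ − y₁)³/(4y₁y₂) = (1.27 − 0.180)³/(4×0.180×1.27) = 1.30/0.916 = 1.42 m.

ΔE = 1.42 m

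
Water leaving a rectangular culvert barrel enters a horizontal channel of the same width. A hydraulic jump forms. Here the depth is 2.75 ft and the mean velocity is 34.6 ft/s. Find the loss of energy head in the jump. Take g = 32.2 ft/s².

ΔE = 7.52 ft

Fr₁ = V₁/√(g·y₁) = 34.6/√(32.2×2.75) = 3.68.
Sequent-depth ratio: y₂/y₁ = ½[√(1 + 8Fr₁²) − 1] = ½[√109.2 − 1] = 4.72.
y₂ = 4.72 × 2.75 = 13.0 ft.
Head loss: ΔE = (y₂ − y₁)³/(4y₁y₂) = (13.0 − 2.75)³/(4×2.75×13.0) = 1074/143 = 7.52 ft.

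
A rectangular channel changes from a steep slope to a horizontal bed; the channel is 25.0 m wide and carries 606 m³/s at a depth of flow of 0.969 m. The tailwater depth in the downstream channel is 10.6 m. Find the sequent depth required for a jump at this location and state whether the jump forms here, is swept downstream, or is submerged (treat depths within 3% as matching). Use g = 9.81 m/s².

q = Q/b = 606/25.0 = 24.2 m²/s; V₁ = q/y₁ = 25.0 m/s. Fr₁ = V₁/√(g·y₁) = 8.11.
Sequent-depth ratio: y₂/y₁ = ½[√(1 + 8Fr₁²) − 1] = ½[√527.6 − 1] = 11.0.
y₂ = 11.0 × 0.969 = 10.6 m.
Tailwater y_tw = 10.6 m: y_tw ≈ y₂, so the jump forms here.

y₂ = 10.6 m; the jump forms here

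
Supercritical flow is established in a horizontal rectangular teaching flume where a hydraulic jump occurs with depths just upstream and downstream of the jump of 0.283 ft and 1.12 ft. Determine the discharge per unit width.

q = 2.68 ft²/s

For a rectangular channel the momentum equation gives q² = ½·g·y₁·y₂·(y₁ + y₂) = ½×32.2×0.283×1.12×1.40 = 7.16.
q = √7.16 = 2.68 ft²/s.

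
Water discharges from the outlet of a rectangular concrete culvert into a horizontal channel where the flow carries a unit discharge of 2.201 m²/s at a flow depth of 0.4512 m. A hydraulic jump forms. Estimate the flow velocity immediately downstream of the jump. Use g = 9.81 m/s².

V₁ = q/y₁ = 2.201/0.4512 = 4.878 m/s. Fr₁ = V₁/√(g·y₁) = 4.878/√(9.81×0.4512) = 2.319.
Sequent-depth ratio: y₂/y₁ = ½[√(1 + 8Fr₁²) − 1] = ½[√44.008 − 1] = 2.817.
y₂ = 2.817 × 0.4512 = 1.271 m.
V₂ = q/y₂ = 2.201/1.271 = 1.732 m/s.

V₂ = 1.732 m/s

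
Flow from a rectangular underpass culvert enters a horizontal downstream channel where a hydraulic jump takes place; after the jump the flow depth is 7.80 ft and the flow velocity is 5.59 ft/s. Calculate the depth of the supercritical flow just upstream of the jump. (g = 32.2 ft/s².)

y₁ = 1.61 ft

Fr₂ = V₂/√(g·y₂) = 5.59/√(32.2×7.80) = 0.353.
The Bélanger relation is symmetric: y₁/y₂ = ½[√(1 + 8Fr₂²) − 1] = ½[√1.995 − 1] = 0.206.
y₁ = 0.206 × 7.80 = 1.61 ft.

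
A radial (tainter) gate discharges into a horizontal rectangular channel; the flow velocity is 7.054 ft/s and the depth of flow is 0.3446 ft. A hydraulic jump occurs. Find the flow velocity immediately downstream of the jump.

V₂ = 2.781 ft/s

Fr₁ = V₁/√(g·y₁) = 7.054/√(32.2×0.3446) = 2.118.
By Bélanger, y₂/y₁ = ½[√(1 + 8Fr₁²) − 1] = ½[√36.875 − 1] = 2.536.
y₂ = 2.536 × 0.3446 = 0.8740 ft.
q = V₁·y₁ = 7.054 × 0.3446 = 2.431 ft²/s.
V₂ = q/y₂ = 2.431/0.8740 = 2.781 ft/s.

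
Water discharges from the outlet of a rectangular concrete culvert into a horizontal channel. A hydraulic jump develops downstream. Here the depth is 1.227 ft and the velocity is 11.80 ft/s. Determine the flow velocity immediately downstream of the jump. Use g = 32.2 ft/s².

Fr₁ = V₁/√(g·y₁) = 11.80/√(32.2×1.227) = 1.877.
Bélanger equation: y₂/y₁ = ½[√(1 + 8Fr₁²) − 1] = ½[√29.194 − 1] = 2.202.
y₂ = 2.202 × 1.227 = 2.701 ft.
q = V₁·y₁ = 11.80 × 1.227 = 14.48 ft²/s.
V₂ = q/y₂ = 14.48/2.701 = 5.360 ft/s.

V₂ = 5.360 ft/s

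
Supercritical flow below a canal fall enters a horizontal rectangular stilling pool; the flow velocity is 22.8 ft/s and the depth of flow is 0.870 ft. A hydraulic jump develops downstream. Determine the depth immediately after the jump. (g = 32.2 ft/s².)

y₂ = 4.88 ft

Fr₁ = V₁/√(g·y₁) = 22.8/√(32.2×0.870) = 4.31.
From the momentum equation for a rectangular channel, y₂/y₁ = ½[√(1 + 8Fr₁²) − 1] = ½[√149.5 − 1] = 5.61.
y₂ = 5.61 × 0.870 = 4.88 ft.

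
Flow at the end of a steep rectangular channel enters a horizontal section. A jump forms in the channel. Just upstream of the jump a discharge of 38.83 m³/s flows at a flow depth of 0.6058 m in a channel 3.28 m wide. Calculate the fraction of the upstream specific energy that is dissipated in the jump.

ΔE/E₁ = 0.664 (66.4%)

q = Q/b = 38.83/3.28 = 11.84 m²/s; V₁ = q/y₁ = 19.54 m/s. Fr₁ = V₁/√(g·y₁) = 8.016.
From the momentum equation for a rectangular channel, y₂/y₁ = ½[√(1 + 8Fr₁²) − 1] = ½[√515.07 − 1] = 10.85.
y₂ = 10.85 × 0.6058 = 6.571 m.
E₁ = y₁ + V₁²/2g = 20.07 m. ΔE = (y₂ − y₁)³/(4y₁y₂) = 13.33 m. ΔE/E₁ = 13.33/20.07 = 0.664.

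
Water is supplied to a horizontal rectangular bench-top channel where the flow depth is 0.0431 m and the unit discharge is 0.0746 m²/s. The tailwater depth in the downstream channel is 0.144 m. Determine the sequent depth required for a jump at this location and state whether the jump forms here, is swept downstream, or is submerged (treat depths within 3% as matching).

V₁ = q/y₁ = 0.0746/0.0431 = 1.73 m/s. Fr₁ = V₁/√(g·y₁) = 1.73/√(9.81×0.0431) = 2.66.
Conjugate-depth relation: y₂/y₁ = ½[√(1 + 8Fr₁²) − 1] = ½[√57.68 − 1] = 3.30.
y₂ = 3.30 × 0.0431 = 0.142 m.
Tailwater y_tw = 0.144 m: y_tw ≈ y₂, so the jump forms here.

y₂ = 0.142 m; the jump forms here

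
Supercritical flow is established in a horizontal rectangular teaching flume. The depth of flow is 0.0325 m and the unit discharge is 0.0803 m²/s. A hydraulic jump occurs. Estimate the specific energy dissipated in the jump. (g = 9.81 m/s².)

ΔE = 0.149 m

V₁ = q/y₁ = 0.0803/0.0325 = 2.47 m/s. Fr₁ = V₁/√(g·y₁) = 2.47/√(9.81×0.0325) = 4.38.
Bélanger equation: y₂/y₁ = ½[√(1 + 8Fr₁²) − 1] = ½[√154.2 − 1] = 5.71.
y₂ = 5.71 × 0.0325 = 0.186 m.
V₂ = q/y₂ = 0.0803/0.186 = 0.433 m/s. E₁ = y₁ + V₁²/2g = 0.344 m; E₂ = y₂ + V₂²/2g = 0.195 m. ΔE = E₁ − E₂ = 0.149 m.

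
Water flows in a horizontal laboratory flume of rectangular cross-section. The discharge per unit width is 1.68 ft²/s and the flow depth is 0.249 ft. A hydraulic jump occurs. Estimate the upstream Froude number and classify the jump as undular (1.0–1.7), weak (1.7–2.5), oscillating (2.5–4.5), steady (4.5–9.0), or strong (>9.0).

V₁ = q/y₁ = 1.68/0.249 = 6.75 ft/s. Fr₁ = V₁/√(g·y₁) = 6.75/√(32.2×0.249) = 2.38.
Fr₁ = 2.38 lies in the weak range.

Fr₁ = 2.38; weak jump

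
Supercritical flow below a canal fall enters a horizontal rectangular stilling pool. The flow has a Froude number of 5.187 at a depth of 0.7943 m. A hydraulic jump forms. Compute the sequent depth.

y₂ = 5.443 m

Fr₁ = 5.187 (given).
Sequent-depth ratio: y₂/y₁ = ½[√(1 + 8Fr₁²) − 1] = ½[√216.24 − 1] = 6.853.
y₂ = 6.853 × 0.7943 = 5.443 m.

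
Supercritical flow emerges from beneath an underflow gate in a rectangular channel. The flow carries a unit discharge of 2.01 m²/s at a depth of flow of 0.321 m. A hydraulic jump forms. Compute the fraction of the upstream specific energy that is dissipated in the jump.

ΔE/E₁ = 0.333 (33.3%)

V₁ = q/y₁ = 2.01/0.321 = 6.26 m/s. Fr₁ = V₁/√(g·y₁) = 6.26/√(9.81×0.321) = 3.53.
Conjugate-depth relation: y₂/y₁ = ½[√(1 + 8Fr₁²) − 1] = ½[√100.6 − 1] = 4.52.
y₂ = 4.52 × 0.321 = 1.45 m.
E₁ = y₁ + V₁²/2g = 2.32 m. ΔE = (y₂ − y₁)³/(4y₁y₂) = 0.772 m. ΔE/E₁ = 0.772/2.32 = 0.333.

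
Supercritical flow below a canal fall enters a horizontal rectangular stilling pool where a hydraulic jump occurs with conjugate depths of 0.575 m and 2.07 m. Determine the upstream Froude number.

Fr₁ = 2.88

For a rectangular channel the momentum equation gives q² = ½·g·y₁·y₂·(y₁ + y₂) = ½×9.81×0.575×2.07×2.64 = 15.4.
q = √15.4 = 3.93 m²/s.
V₁ = q/y₁ = 6.83 m/s; Fr₁ = V₁/√(g·y₁) = 2.88.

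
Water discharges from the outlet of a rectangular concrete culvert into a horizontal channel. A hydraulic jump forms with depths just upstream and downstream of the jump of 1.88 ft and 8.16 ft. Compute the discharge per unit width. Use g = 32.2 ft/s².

q = 49.8 ft²/s

For a rectangular channel the momentum equation gives q² = ½·g·y₁·y₂·(y₁ + y₂) = ½×32.2×1.88×8.16×10.0 = 2480.
q = √2480 = 49.8 ft²/s.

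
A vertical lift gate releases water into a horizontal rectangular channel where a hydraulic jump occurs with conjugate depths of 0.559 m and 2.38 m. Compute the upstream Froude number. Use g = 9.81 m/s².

Fr₁ = 3.35

For a rectangular channel the momentum equation gives q² = ½·g·y₁·y₂·(y₁ + y₂) = ½×9.81×0.559×2.38×2.94 = 19.2.
q = √19.2 = 4.38 m²/s.
V₁ = q/y₁ = 7.83 m/s; Fr₁ = V₁/√(g·y₁) = 3.35.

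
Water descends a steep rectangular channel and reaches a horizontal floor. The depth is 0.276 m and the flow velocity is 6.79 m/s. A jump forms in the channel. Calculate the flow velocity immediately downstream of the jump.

Fr₁ = V₁/√(g·y₁) = 6.79/√(9.81×0.276) = 4.13.
From the momentum equation for a rectangular channel, y₂/y₁ = ½[√(1 + 8Fr₁²) − 1] = ½[√137.2 − 1] = 5.36.
y₂ = 5.36 × 0.276 = 1.48 m.
q = V₁·y₁ = 6.79 × 0.276 = 1.87 m²/s.
V₂ = q/y₂ = 1.87/1.48 = 1.27 m/s.

V₂ = 1.27 m/s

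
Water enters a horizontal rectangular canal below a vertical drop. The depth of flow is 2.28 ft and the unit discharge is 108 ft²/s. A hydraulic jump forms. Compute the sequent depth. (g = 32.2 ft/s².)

V₁ = q/y₁ = 108/2.28 = 47.4 ft/s. Fr₁ = V₁/√(g·y₁) = 47.4/√(32.2×2.28) = 5.53.
Conjugate-depth relation: y₂/y₁ = ½[√(1 + 8Fr₁²) − 1] = ½[√245.5 − 1] = 7.33.
y₂ = 7.33 × 2.28 = 16.7 ft.

y₂ = 16.7 ft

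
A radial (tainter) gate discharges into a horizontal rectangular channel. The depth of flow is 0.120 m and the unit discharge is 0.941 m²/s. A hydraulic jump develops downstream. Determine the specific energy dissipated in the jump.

ΔE = 2.05 m

V₁ = q/y₁ = 0.941/0.120 = 7.84 m/s. Fr₁ = V₁/√(g·y₁) = 7.84/√(9.81×0.120) = 7.23.
Bélanger equation: y₂/y₁ = ½[√(1 + 8Fr₁²) − 1] = ½[√418.9 − 1] = 9.73.
y₂ = 9.73 × 0.120 = 1.17 m.
V₂ = q/y₂ = 0.941/1.17 = 0.806 m/s. E₁ = y₁ + V₁²/2g = 3.25 m; E₂ = y₂ + V₂²/2g = 1.20 m. ΔE = E₁ − E₂ = 2.05 m.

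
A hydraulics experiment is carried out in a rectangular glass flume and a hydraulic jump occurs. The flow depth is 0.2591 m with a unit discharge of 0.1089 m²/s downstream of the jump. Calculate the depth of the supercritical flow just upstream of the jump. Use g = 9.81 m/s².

y₁ = 0.03205 m

V₂ = q/y₂ = 0.1089/0.2591 = 0.4203 m/s; Fr₂ = V₂/√(g·y₂) = 0.2636.
Applying the sequent-depth relation in reverse, y₁/y₂ = ½[√(1 + 8Fr₂²) − 1] = ½[√1.5560 − 1] = 0.1237.
y₁ = 0.1237 × 0.2591 = 0.03205 m.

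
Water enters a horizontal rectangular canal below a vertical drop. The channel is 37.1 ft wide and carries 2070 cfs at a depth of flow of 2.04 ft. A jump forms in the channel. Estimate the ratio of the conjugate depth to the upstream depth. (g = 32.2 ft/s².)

q = Q/b = 2070/37.1 = 55.8 ft²/s; V₁ = q/y₁ = 27.4 ft/s. Fr₁ = V₁/√(g·y₁) = 3.37.
By Bélanger, y₂/y₁ = ½[√(1 + 8Fr₁²) − 1] = ½[√92.10 − 1] = 4.30.

y₂/y₁ = 4.30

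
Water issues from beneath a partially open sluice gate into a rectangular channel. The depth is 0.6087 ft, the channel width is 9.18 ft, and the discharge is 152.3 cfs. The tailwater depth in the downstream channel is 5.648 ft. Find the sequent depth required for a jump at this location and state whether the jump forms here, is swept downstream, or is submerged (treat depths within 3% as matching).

q = Q/b = 152.3/9.18 = 16.59 ft²/s; V₁ = q/y₁ = 27.26 ft/s. Fr₁ = V₁/√(g·y₁) = 6.156.
Bélanger equation: y₂/y₁ = ½[√(1 + 8Fr₁²) − 1] = ½[√304.21 − 1] = 8.221.
y₂ = 8.221 × 0.6087 = 5.004 ft.
Tailwater y_tw = 5.648 ft: y_tw > y₂, so the jump is submerged.

y₂ = 5.004 ft; the jump is submerged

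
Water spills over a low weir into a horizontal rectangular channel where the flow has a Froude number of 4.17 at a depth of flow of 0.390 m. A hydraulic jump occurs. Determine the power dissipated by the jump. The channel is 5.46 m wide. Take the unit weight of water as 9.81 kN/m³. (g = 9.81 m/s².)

Fr₁ = 4.17 (given).
From the momentum equation for a rectangular channel, y₂/y₁ = ½[√(1 + 8Fr₁²) − 1] = ½[√140.1 − 1] = 5.42.
y₂ = 5.42 × 0.390 = 2.11 m.
Head loss: ΔE = (y₂ − y₁)³/(4y₁y₂) = (2.11 − 0.390)³/(4×0.390×2.11) = 5.12/3.30 = 1.55 m.
V₁ = Fr₁·√(g·y₁) = 4.17×√(9.81×0.390) = 8.16 m/s; q = V₁·y₁ = 3.18 m²/s. Q = q·b = 3.18 × 5.46 = 17.4 m³/s. P = γ·Q·ΔE = 9.81 × 17.4 × 1.55 = 264 kW.

P = 264 kW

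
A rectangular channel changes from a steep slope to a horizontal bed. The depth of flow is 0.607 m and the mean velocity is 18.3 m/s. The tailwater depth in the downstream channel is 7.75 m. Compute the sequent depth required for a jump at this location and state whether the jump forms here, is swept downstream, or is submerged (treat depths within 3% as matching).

y₂ = 6.14 m; the jump is submerged

Fr₁ = V₁/√(g·y₁) = 18.3/√(9.81×0.607) = 7.50.
From the momentum equation for a rectangular channel, y₂/y₁ = ½[√(1 + 8Fr₁²) − 1] = ½[√450.9 − 1] = 10.1.
y₂ = 10.1 × 0.607 = 6.14 m.
Tailwater y_tw = 7.75 m: y_tw > y₂, so the jump is submerged.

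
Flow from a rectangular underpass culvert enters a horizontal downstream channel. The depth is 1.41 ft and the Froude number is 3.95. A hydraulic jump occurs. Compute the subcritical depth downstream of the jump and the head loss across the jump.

Fr₁ = 3.95 (given).
Bélanger equation: y₂/y₁ = ½[√(1 + 8Fr₁²) − 1] = ½[√125.8 − 1] = 5.11.
y₂ = 5.11 × 1.41 = 7.20 ft.
Head loss: ΔE = (y₂ − y₁)³/(4y₁y₂) = (7.20 − 1.41)³/(4×1.41×7.20) = 194/40.6 = 4.79 ft.

y₂ = 7.20 ft; ΔE = 4.79 ft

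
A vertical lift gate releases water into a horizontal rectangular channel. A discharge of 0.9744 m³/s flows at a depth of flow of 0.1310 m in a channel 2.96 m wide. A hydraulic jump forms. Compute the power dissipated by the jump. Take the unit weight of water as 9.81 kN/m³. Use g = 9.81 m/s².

P = 0.5496 kW

q = Q/b = 0.9744/2.96 = 0.3292 m²/s; V₁ = q/y₁ = 2.513 m/s. Fr₁ = V₁/√(g·y₁) = 2.217.
By Bélanger, y₂/y₁ = ½[√(1 + 8Fr₁²) − 1] = ½[√40.310 − 1] = 2.674.
y₂ = 2.674 × 0.1310 = 0.3504 m.
V₂ = q/y₂ = 0.3292/0.3504 = 0.9396 m/s. E₁ = y₁ + V₁²/2g = 0.4528 m; E₂ = y₂ + V₂²/2g = 0.3954 m. ΔE = E₁ − E₂ = 0.05749 m.
P = γ·Q·ΔE = 9.81 × 0.9744 × 0.05749 = 0.5496 kW.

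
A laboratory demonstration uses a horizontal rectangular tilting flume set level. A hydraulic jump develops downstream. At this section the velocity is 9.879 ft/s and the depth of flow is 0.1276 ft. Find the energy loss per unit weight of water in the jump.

ΔE = 0.7882 ft

Fr₁ = V₁/√(g·y₁) = 9.879/√(32.2×0.1276) = 4.874.
From the momentum equation for a rectangular channel, y₂/y₁ = ½[√(1 + 8Fr₁²) − 1] = ½[√191.02 − 1] = 6.411.
y₂ = 6.411 × 0.1276 = 0.8180 ft.
Head loss: ΔE = (y₂ − y₁)³/(4y₁y₂) = (0.8180 − 0.1276)³/(4×0.1276×0.8180) = 0.3291/0.4175 = 0.7882 ft.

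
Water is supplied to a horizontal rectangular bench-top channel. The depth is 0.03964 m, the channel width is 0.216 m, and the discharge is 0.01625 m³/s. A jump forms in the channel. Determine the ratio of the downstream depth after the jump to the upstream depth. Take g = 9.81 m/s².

q = Q/b = 0.01625/0.216 = 0.07523 m²/s; V₁ = q/y₁ = 1.898 m/s. Fr₁ = V₁/√(g·y₁) = 3.043.
Bélanger equation: y₂/y₁ = ½[√(1 + 8Fr₁²) − 1] = ½[√75.100 − 1] = 3.833.

y₂/y₁ = 3.833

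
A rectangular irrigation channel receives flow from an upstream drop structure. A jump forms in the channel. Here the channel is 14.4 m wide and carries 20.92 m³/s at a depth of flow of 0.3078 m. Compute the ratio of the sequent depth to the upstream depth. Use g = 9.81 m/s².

q = Q/b = 20.92/14.4 = 1.453 m²/s; V₁ = q/y₁ = 4.720 m/s. Fr₁ = V₁/√(g·y₁) = 2.716.
By Bélanger, y₂/y₁ = ½[√(1 + 8Fr₁²) − 1] = ½[√60.022 − 1] = 3.374.

y₂/y₁ = 3.374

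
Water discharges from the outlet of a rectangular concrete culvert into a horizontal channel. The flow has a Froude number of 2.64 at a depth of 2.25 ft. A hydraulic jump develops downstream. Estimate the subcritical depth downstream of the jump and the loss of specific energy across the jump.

Fr₁ = 2.64 (given).
Bélanger equation: y₂/y₁ = ½[√(1 + 8Fr₁²) − 1] = ½[√56.76 − 1] = 3.27.
y₂ = 3.27 × 2.25 = 7.35 ft.
Head loss: ΔE = (y₂ − y₁)³/(4y₁y₂) = (7.35 − 2.25)³/(4×2.25×7.35) = 133/66.2 = 2.01 ft.

y₂ = 7.35 ft; ΔE = 2.01 ft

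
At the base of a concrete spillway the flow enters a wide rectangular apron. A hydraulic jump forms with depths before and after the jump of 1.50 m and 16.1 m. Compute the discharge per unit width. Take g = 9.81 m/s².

For a rectangular channel the momentum equation gives q² = ½·g·y₁·y₂·(y₁ + y₂) = ½×9.81×1.50×16.1×17.6 = 2085.
q = √2085 = 45.7 m²/s.

q = 45.7 m²/s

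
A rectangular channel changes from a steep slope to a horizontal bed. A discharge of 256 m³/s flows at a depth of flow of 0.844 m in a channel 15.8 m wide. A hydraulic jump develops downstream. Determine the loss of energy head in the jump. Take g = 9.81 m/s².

ΔE = 11.8 m

q = Q/b = 256/15.8 = 16.2 m²/s; V₁ = q/y₁ = 19.2 m/s. Fr₁ = V₁/√(g·y₁) = 6.67.
Bélanger equation: y₂/y₁ = ½[√(1 + 8Fr₁²) − 1] = ½[√357.1 − 1] = 8.95.
y₂ = 8.95 × 0.844 = 7.55 m.
Head loss: ΔE = (y₂ − y₁)³/(4y₁y₂) = (7.55 − 0.844)³/(4×0.844×7.55) = 302/25.5 = 11.8 m.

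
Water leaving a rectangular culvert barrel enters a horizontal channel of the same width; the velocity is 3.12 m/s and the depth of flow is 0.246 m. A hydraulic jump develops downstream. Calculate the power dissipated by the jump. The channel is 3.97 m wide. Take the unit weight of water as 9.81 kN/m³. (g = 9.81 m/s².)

Fr₁ = V₁/√(g·y₁) = 3.12/√(9.81×0.246) = 2.01.
Conjugate-depth relation: y₂/y₁ = ½[√(1 + 8Fr₁²) − 1] = ½[√33.27 − 1] = 2.38.
y₂ = 2.38 × 0.246 = 0.586 m.
Head loss: ΔE = (y₂ − y₁)³/(4y₁y₂) = (0.586 − 0.246)³/(4×0.246×0.586) = 0.0395/0.577 = 0.0684 m.
q = V₁·y₁ = 3.12 × 0.246 = 0.768 m²/s. Q = q·b = 0.768 × 3.97 = 3.05 m³/s. P = γ·Q·ΔE = 9.81 × 3.05 × 0.0684 = 2.04 kW.

P = 2.04 kW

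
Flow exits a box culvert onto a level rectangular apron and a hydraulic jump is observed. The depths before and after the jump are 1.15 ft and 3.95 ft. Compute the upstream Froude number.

For a rectangular channel the momentum equation gives q² = ½·g·y₁·y₂·(y₁ + y₂) = ½×32.2×1.15×3.95×5.10 = 373.
q = √373 = 19.3 ft²/s.
V₁ = q/y₁ = 16.8 ft/s; Fr₁ = V₁/√(g·y₁) = 2.76.

Fr₁ = 2.76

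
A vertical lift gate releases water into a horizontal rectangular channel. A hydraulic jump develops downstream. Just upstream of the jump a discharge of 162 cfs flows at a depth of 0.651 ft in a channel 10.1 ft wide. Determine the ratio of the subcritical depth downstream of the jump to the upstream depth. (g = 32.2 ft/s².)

y₂/y₁ = 7.13

q = Q/b = 162/10.1 = 16.0 ft²/s; V₁ = q/y₁ = 24.6 ft/s. Fr₁ = V₁/√(g·y₁) = 5.38.
Conjugate-depth relation: y₂/y₁ = ½[√(1 + 8Fr₁²) − 1] = ½[√232.7 − 1] = 7.13.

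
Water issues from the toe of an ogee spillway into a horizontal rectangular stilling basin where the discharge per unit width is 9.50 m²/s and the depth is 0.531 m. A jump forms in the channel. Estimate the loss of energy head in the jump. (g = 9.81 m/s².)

ΔE = 11.1 m

V₁ = q/y₁ = 9.50/0.531 = 17.9 m/s. Fr₁ = V₁/√(g·y₁) = 17.9/√(9.81×0.531) = 7.84.
By Bélanger, y₂/y₁ = ½[√(1 + 8Fr₁²) − 1] = ½[√492.6 − 1] = 10.6.
y₂ = 10.6 × 0.531 = 5.63 m.
Head loss: ΔE = (y₂ − y₁)³/(4y₁y₂) = (5.63 − 0.531)³/(4×0.531×5.63) = 132/12.0 = 11.1 m.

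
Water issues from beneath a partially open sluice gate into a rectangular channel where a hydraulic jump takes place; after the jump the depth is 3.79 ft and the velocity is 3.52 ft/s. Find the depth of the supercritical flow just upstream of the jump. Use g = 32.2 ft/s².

Fr₂ = V₂/√(g·y₂) = 3.52/√(32.2×3.79) = 0.319.
Since the conjugate-depth ratio holds either way, y₁/y₂ = ½[√(1 + 8Fr₂²) − 1] = ½[√1.812 − 1] = 0.173.
y₁ = 0.173 × 3.79 = 0.656 ft.

y₁ = 0.656 ft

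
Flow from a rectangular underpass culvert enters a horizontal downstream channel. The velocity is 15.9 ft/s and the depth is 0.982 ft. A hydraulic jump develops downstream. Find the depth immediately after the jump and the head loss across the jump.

Fr₁ = V₁/√(g·y₁) = 15.9/√(32.2×0.982) = 2.83.
Sequent-depth ratio: y₂/y₁ = ½[√(1 + 8Fr₁²) − 1] = ½[√64.96 − 1] = 3.53.
y₂ = 3.53 × 0.982 = 3.47 ft.
Head loss: ΔE = (y₂ − y₁)³/(4y₁y₂) = (3.47 − 0.982)³/(4×0.982×3.47) = 15.3/13.6 = 1.13 ft.

y₂ = 3.47 ft; ΔE = 1.13 ft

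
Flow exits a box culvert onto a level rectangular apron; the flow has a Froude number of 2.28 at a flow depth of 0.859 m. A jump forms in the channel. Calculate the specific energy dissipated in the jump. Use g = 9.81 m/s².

ΔE = 0.426 m

Fr₁ = 2.28 (given).
From the momentum equation for a rectangular channel, y₂/y₁ = ½[√(1 + 8Fr₁²) − 1] = ½[√42.59 − 1] = 2.76.
y₂ = 2.76 × 0.859 = 2.37 m.
Head loss: ΔE = (y₂ − y₁)³/(4y₁y₂) = (2.37 − 0.859)³/(4×0.859×2.37) = 3.47/8.15 = 0.426 m.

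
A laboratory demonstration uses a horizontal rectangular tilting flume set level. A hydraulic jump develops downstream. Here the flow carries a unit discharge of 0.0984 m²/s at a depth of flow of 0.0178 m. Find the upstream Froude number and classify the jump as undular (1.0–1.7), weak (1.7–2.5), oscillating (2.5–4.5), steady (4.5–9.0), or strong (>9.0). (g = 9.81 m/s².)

V₁ = q/y₁ = 0.0984/0.0178 = 5.53 m/s. Fr₁ = V₁/√(g·y₁) = 5.53/√(9.81×0.0178) = 13.2.
Fr₁ = 13.2 lies in the strong range.

Fr₁ = 13.2; strong jump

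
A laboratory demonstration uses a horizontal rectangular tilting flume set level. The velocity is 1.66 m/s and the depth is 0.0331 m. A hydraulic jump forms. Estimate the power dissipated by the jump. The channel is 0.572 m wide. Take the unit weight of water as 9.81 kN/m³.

P = 0.0130 kW

Fr₁ = V₁/√(g·y₁) = 1.66/√(9.81×0.0331) = 2.91.
Conjugate-depth relation: y₂/y₁ = ½[√(1 + 8Fr₁²) − 1] = ½[√68.89 − 1] = 3.65.
y₂ = 3.65 × 0.0331 = 0.121 m.
q = V₁·y₁ = 1.66 × 0.0331 = 0.0549 m²/s. V₂ = q/y₂ = 0.0549/0.121 = 0.455 m/s. E₁ = y₁ + V₁²/2g = 0.174 m; E₂ = y₂ + V₂²/2g = 0.131 m. ΔE = E₁ − E₂ = 0.0422 m.
Q = q·b = 0.0549 × 0.572 = 0.0314 m³/s. P = γ·Q·ΔE = 9.81 × 0.0314 × 0.0422 = 0.0130 kW.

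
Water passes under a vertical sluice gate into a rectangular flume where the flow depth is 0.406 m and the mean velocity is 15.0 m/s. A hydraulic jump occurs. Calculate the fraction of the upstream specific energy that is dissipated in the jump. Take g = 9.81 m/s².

ΔE/E₁ = 0.644 (64.4%)

Fr₁ = V₁/√(g·y₁) = 15.0/√(9.81×0.406) = 7.52.
Sequent-depth ratio: y₂/y₁ = ½[√(1 + 8Fr₁²) − 1] = ½[√452.9 − 1] = 10.1.
y₂ = 10.1 × 0.406 = 4.12 m.
E₁ = y₁ + V₁²/2g = 11.9 m. ΔE = (y₂ − y₁)³/(4y₁y₂) = 7.65 m. ΔE/E₁ = 7.65/11.9 = 0.644.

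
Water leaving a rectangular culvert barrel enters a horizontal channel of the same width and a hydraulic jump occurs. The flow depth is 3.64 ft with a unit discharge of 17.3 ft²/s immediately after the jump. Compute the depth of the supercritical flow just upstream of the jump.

V₂ = q/y₂ = 17.3/3.64 = 4.75 ft/s; Fr₂ = V₂/√(g·y₂) = 0.439.
The Bélanger relation is symmetric: y₁/y₂ = ½[√(1 + 8Fr₂²) − 1] = ½[√2.542 − 1] = 0.297.
y₁ = 0.297 × 3.64 = 1.08 ft.

y₁ = 1.08 ft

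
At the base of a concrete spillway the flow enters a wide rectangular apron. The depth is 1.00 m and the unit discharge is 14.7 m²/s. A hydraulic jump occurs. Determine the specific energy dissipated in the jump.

V₁ = q/y₁ = 14.7/1.00 = 14.7 m/s. Fr₁ = V₁/√(g·y₁) = 14.7/√(9.81×1.00) = 4.69.
From the momentum equation for a rectangular channel, y₂/y₁ = ½[√(1 + 8Fr₁²) − 1] = ½[√177.2 − 1] = 6.16.
y₂ = 6.16 × 1.00 = 6.16 m.
V₂ = q/y₂ = 14.7/6.16 = 2.39 m/s. E₁ = y₁ + V₁²/2g = 12.0 m; E₂ = y₂ + V₂²/2g = 6.45 m. ΔE = E₁ − E₂ = 5.57 m.

ΔE = 5.57 m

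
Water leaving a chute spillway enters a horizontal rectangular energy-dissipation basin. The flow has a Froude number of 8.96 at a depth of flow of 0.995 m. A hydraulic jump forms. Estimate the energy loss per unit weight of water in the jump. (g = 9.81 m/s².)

Fr₁ = 8.96 (given).
From the momentum equation for a rectangular channel, y₂/y₁ = ½[√(1 + 8Fr₁²) − 1] = ½[√643.3 − 1] = 12.2.
y₂ = 12.2 × 0.995 = 12.1 m.
V₁ = Fr₁·√(g·y₁) = 8.96×√(9.81×0.995) = 28.0 m/s; q = V₁·y₁ = 27.9 m²/s. V₂ = q/y₂ = 27.9/12.1 = 2.30 m/s. E₁ = y₁ + V₁²/2g = 40.9 m; E₂ = y₂ + V₂²/2g = 12.4 m. ΔE = E₁ − E₂ = 28.5 m.

ΔE = 28.5 m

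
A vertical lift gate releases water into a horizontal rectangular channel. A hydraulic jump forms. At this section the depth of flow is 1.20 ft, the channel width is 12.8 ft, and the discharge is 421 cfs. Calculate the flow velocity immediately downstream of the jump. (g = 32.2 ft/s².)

q = Q/b = 421/12.8 = 32.9 ft²/s; V₁ = q/y₁ = 27.4 ft/s. Fr₁ = V₁/√(g·y₁) = 4.41.
Bélanger equation: y₂/y₁ = ½[√(1 + 8Fr₁²) − 1] = ½[√156.5 − 1] = 5.76.
y₂ = 5.76 × 1.20 = 6.91 ft.
V₂ = q/y₂ = 32.9/6.91 = 4.76 ft/s.

V₂ = 4.76 ft/s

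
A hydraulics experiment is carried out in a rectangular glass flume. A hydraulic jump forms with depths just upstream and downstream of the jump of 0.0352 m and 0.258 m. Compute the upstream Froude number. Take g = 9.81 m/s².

Fr₁ = 5.53

For a rectangular channel the momentum equation gives q² = ½·g·y₁·y₂·(y₁ + y₂) = ½×9.81×0.0352×0.258×0.293 = 0.0131.
q = √0.0131 = 0.114 m²/s.
V₁ = q/y₁ = 3.25 m/s; Fr₁ = V₁/√(g·y₁) = 5.53.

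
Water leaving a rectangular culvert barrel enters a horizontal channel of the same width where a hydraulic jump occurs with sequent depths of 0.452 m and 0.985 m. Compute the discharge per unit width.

For a rectangular channel the momentum equation gives q² = ½·g·y₁·y₂·(y₁ + y₂) = ½×9.81×0.452×0.985×1.44 = 3.14.
q = √3.14 = 1.77 m²/s.

q = 1.77 m²/s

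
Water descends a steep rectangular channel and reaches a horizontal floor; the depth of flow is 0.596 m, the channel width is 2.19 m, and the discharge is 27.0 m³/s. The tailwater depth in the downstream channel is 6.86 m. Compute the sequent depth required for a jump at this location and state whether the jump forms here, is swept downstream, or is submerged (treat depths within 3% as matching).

q = Q/b = 27.0/2.19 = 12.3 m²/s; V₁ = q/y₁ = 20.7 m/s. Fr₁ = V₁/√(g·y₁) = 8.55.
By Bélanger, y₂/y₁ = ½[√(1 + 8Fr₁²) − 1] = ½[√586.5 − 1] = 11.6.
y₂ = 11.6 × 0.596 = 6.92 m.
Tailwater y_tw = 6.86 m: y_tw ≈ y₂, so the jump forms here.

y₂ = 6.92 m; the jump forms here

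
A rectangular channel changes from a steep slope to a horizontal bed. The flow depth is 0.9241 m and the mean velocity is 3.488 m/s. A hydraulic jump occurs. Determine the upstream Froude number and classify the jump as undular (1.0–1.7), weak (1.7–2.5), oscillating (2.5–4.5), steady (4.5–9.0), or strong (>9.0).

Fr₁ = V₁/√(g·y₁) = 3.488/√(9.81×0.9241) = 1.158.
Fr₁ = 1.158 lies in the undular range.

Fr₁ = 1.158; undular jump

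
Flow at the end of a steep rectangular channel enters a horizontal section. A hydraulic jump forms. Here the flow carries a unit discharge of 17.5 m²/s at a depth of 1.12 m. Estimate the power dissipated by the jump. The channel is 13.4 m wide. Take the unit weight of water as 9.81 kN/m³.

V₁ = q/y₁ = 17.5/1.12 = 15.6 m/s. Fr₁ = V₁/√(g·y₁) = 15.6/√(9.81×1.12) = 4.71.
By Bélanger, y₂/y₁ = ½[√(1 + 8Fr₁²) − 1] = ½[√178.8 − 1] = 6.19.
y₂ = 6.19 × 1.12 = 6.93 m.
Head loss: ΔE = (y₂ − y₁)³/(4y₁y₂) = (6.93 − 1.12)³/(4×1.12×6.93) = 196/31.0 = 6.31 m.
Q = q·b = 17.5 × 13.4 = 234 m³/s. P = γ·Q·ΔE = 9.81 × 234 × 6.31 = 14518 kW.

P = 14518 kW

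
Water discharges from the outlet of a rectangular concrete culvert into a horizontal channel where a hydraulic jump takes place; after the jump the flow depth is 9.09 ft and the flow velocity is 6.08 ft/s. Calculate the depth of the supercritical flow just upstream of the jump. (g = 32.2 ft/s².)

y₁ = 1.90 ft

Fr₂ = V₂/√(g·y₂) = 6.08/√(32.2×9.09) = 0.355.
From the momentum equation (using Fr₂), y₁/y₂ = ½[√(1 + 8Fr₂²) − 1] = ½[√2.010 − 1] = 0.209.
y₁ = 0.209 × 9.09 = 1.90 ft.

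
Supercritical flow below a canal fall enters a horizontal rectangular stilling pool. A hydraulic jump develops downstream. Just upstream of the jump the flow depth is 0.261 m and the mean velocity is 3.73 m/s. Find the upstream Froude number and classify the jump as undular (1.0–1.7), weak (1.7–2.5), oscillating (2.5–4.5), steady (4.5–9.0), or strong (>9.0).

Fr₁ = V₁/√(g·y₁) = 3.73/√(9.81×0.261) = 2.33.
Fr₁ = 2.33 lies in the weak range.

Fr₁ = 2.33; weak jump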